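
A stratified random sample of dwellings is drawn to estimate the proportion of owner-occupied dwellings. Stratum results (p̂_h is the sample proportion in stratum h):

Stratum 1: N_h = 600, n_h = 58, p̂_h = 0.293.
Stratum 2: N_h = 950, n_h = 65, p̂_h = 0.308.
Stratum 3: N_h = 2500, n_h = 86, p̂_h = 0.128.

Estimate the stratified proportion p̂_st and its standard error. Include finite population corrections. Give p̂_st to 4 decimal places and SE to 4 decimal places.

p̂_st ≈ 0.1947, SE ≈ 0.0269

N = 4050; stratum weights W_h = N_h/N.
p̂_st = Σ W_h p̂_h = (600·0.293 + 950·0.308 + 2500·0.128)/4050 = 0.19467
V̂(p̂_st) = Σ W_h² (1 − n_h/N_h) p̂_h(1−p̂_h)/(n_h−1):
  stratum 1: (600/4050)²·(1 − 58/600)·0.293·0.707/57 = 7.20531e-05
  stratum 2: (950/4050)²·(1 − 65/950)·0.308·0.692/64 = 0.0001707
  stratum 3: (2500/4050)²·(1 − 86/2500)·0.128·0.872/85 = 0.000483142
V̂(p̂_st) = 0.000725895; SE = √V̂ = 0.0269424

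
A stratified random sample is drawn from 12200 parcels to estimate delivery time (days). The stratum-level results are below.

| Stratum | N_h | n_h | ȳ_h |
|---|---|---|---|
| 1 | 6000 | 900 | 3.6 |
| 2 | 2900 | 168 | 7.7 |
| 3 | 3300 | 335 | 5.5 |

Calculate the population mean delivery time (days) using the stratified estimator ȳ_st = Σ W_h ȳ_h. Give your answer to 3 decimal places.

ȳ_st ≈ 5.089

N = Σ N_h = 12200. Stratum weights W_h = N_h/N.
ȳ_st = (6000·3.6 + 2900·7.7 + 3300·5.5) / 12200 = 5.08852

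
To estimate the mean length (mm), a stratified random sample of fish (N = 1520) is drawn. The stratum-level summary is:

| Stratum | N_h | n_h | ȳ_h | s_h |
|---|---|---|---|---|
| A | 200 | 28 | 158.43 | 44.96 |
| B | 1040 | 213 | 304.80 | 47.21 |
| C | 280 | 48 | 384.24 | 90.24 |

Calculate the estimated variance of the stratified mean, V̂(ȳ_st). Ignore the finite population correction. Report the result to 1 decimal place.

V̂(ȳ_st) ≈ 11.9

V̂(ȳ_st) = Σ W_h² s_h²/n_h, with W_h = N_h/N and N = 1520:
  stratum A: (200/1520)²·44.96²/28 = 1.24988
  stratum B: (1040/1520)²·47.21²/213 = 4.89855
  stratum C: (280/1520)²·90.24²/48 = 5.75686
V̂(ȳ_st) = 11.9053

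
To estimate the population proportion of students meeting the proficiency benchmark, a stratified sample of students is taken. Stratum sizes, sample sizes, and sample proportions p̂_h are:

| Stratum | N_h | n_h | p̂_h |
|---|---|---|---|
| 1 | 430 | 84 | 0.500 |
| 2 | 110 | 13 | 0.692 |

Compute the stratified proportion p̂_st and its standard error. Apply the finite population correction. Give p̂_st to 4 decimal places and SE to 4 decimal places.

N = 540; stratum weights W_h = N_h/N.
p̂_st = Σ W_h p̂_h = (430·0.500 + 110·0.692)/540 = 0.53911
V̂(p̂_st) = Σ W_h² (1 − n_h/N_h) p̂_h(1−p̂_h)/(n_h−1):
  stratum 1: (430/540)²·(1 − 84/430)·0.500·0.500/83 = 0.00153681
  stratum 2: (110/540)²·(1 − 13/110)·0.692·0.308/12 = 0.000649909
V̂(p̂_st) = 0.00218671; SE = √V̂ = 0.0467623

p̂_st ≈ 0.5391, SE ≈ 0.0468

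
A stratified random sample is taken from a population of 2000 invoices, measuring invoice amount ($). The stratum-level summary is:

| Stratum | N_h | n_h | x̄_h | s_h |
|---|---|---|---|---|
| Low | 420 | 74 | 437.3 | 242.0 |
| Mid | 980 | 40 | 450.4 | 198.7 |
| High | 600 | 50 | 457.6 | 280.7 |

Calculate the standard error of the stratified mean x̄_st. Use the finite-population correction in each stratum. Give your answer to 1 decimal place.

V̂(x̄_st) = Σ W_h² (1 − n_h/N_h) s_h²/n_h, with W_h = N_h/N and N = 2000:
  stratum Low: (420/2000)²·(1 − 74/420)·242.0²/74 = 28.7518
  stratum Mid: (980/2000)²·(1 − 40/980)·198.7²/40 = 227.316
  stratum High: (600/2000)²·(1 − 50/600)·280.7²/50 = 130.008
V̂(x̄_st) = 386.075
SE(x̄_st) = √386.075 = 19.6488

SE(x̄_st) ≈ 19.6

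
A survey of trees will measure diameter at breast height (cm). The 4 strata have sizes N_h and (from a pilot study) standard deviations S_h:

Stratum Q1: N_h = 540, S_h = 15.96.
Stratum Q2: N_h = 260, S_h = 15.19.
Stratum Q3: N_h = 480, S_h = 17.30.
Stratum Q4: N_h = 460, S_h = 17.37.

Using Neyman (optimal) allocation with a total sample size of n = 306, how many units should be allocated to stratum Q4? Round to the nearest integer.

Neyman allocation: n_h = n · N_h S_h / Σ N_i S_i, with n = 306.
  stratum Q1: N_h·S_h = 540·15.96 = 8618.40
  stratum Q2: N_h·S_h = 260·15.19 = 3949.40
  stratum Q3: N_h·S_h = 480·17.30 = 8304.00
  stratum Q4: N_h·S_h = 460·17.37 = 7990.20
Σ N_h S_h = 28862.00
n for stratum Q4 = 306·7990.20/28862.00 = 84.714 → 85

85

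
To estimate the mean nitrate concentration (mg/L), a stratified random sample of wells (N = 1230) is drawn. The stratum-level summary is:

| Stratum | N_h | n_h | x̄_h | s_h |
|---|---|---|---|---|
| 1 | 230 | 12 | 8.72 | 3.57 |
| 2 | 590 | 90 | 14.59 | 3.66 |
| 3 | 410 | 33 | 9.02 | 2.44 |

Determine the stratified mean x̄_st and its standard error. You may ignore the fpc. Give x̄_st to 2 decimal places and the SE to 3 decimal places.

x̄_st ≈ 11.64, SE ≈ 0.302

x̄_st = Σ W_h x̄_h = (230·8.72 + 590·14.59 + 410·9.02)/1230 = 11.63569
V̂(x̄_st) = Σ W_h² s_h²/n_h, with W_h = N_h/N and N = 1230:
  stratum 1: (230/1230)²·3.57²/12 = 0.0371365
  stratum 2: (590/1230)²·3.66²/90 = 0.0342463
  stratum 3: (410/1230)²·2.44²/33 = 0.0200458
V̂(x̄_st) = 0.0914285
SE(x̄_st) = √0.0914285 = 0.302372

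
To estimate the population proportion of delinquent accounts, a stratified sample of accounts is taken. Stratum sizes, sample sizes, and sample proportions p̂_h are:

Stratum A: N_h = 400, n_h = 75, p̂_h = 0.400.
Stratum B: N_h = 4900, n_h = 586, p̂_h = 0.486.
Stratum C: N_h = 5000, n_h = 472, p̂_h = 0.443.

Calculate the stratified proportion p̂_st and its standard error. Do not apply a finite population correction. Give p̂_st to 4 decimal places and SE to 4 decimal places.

p̂_st ≈ 0.4618, SE ≈ 0.0150

N = 10300; stratum weights W_h = N_h/N.
p̂_st = Σ W_h p̂_h = (400·0.400 + 4900·0.486 + 5000·0.443)/10300 = 0.46179
V̂(p̂_st) = Σ W_h² p̂_h(1−p̂_h)/(n_h−1):
  stratum A: (400/10300)²·0.400·0.600/74 = 4.89131e-06
  stratum B: (4900/10300)²·0.486·0.514/585 = 9.6641e-05
  stratum C: (5000/10300)²·0.443·0.557/471 = 0.000123454
V̂(p̂_st) = 0.000224986; SE = √V̂ = 0.0149995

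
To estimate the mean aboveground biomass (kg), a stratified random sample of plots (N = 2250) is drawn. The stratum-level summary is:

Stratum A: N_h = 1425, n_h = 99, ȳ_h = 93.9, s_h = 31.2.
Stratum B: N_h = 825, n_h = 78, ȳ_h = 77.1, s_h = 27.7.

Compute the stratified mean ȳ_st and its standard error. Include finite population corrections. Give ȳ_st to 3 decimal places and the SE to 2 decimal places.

ȳ_st ≈ 87.740, SE ≈ 2.21

ȳ_st = Σ W_h ȳ_h = (1425·93.9 + 825·77.1)/2250 = 87.74000
V̂(ȳ_st) = Σ W_h² (1 − n_h/N_h) s_h²/n_h, with W_h = N_h/N and N = 2250:
  stratum A: (1425/2250)²·(1 − 99/1425)·31.2²/99 = 3.67001
  stratum B: (825/2250)²·(1 − 78/825)·27.7²/78 = 1.1975
V̂(ȳ_st) = 4.86751
SE(ȳ_st) = √4.86751 = 2.20624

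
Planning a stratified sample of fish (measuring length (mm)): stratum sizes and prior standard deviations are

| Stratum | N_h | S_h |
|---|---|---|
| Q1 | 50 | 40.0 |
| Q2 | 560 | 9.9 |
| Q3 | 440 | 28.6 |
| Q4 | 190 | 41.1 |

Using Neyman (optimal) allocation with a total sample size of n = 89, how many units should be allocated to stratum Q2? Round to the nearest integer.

Neyman allocation: n_h = n · N_h S_h / Σ N_i S_i, with n = 89.
  stratum Q1: N_h·S_h = 50·40.0 = 2000.00
  stratum Q2: N_h·S_h = 560·9.9 = 5544.00
  stratum Q3: N_h·S_h = 440·28.6 = 12584.00
  stratum Q4: N_h·S_h = 190·41.1 = 7809.00
Σ N_h S_h = 27937.00
n for stratum Q2 = 89·5544.00/27937.00 = 17.662 → 18

18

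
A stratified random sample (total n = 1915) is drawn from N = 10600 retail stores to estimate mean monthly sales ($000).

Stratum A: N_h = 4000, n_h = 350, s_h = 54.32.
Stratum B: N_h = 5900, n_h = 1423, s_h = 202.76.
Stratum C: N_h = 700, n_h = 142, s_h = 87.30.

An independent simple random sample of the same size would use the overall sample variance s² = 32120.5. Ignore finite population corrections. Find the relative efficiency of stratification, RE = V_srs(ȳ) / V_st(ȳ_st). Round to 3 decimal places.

RE ≈ 1.615

V̂(ȳ_st) = Σ W_h² s_h²/n_h, with W_h = N_h/N and N = 10600:
  stratum A: (4000/10600)²·54.32²/350 = 1.20049
  stratum B: (5900/10600)²·202.76²/1423 = 8.9506
  stratum C: (700/10600)²·87.30²/142 = 0.234059
V_st = 10.3851
V_srs = s²/n = 32120.5/1915 = 16.7731
Relative efficiency = V_srs / V_st = 16.7731/10.3851 = 1.6151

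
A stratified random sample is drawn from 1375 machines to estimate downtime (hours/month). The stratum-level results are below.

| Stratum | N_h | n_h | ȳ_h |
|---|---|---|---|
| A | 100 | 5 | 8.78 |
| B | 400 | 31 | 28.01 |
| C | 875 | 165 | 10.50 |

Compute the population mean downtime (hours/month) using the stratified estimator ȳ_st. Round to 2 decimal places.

N = Σ N_h = 1375. Stratum weights W_h = N_h/N.
ȳ_st = (100·8.78 + 400·28.01 + 875·10.50) / 1375 = 15.4687

ȳ_st ≈ 15.47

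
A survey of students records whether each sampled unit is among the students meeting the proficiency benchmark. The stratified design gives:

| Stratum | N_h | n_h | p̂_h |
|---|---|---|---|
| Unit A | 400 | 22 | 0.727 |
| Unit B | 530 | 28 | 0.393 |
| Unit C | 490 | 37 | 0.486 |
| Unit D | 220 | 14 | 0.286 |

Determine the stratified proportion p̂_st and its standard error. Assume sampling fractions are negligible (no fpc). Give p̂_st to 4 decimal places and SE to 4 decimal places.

p̂_st ≈ 0.4879, SE ≈ 0.0489

N = 1640; stratum weights W_h = N_h/N.
p̂_st = Σ W_h p̂_h = (400·0.727 + 530·0.393 + 490·0.486 + 220·0.286)/1640 = 0.48790
V̂(p̂_st) = Σ W_h² p̂_h(1−p̂_h)/(n_h−1):
  stratum Unit A: (400/1640)²·0.727·0.273/21 = 0.000562225
  stratum Unit B: (530/1640)²·0.393·0.607/27 = 0.000922745
  stratum Unit C: (490/1640)²·0.486·0.514/36 = 0.000619443
  stratum Unit D: (220/1640)²·0.286·0.714/13 = 0.000282669
V̂(p̂_st) = 0.00238708; SE = √V̂ = 0.0488578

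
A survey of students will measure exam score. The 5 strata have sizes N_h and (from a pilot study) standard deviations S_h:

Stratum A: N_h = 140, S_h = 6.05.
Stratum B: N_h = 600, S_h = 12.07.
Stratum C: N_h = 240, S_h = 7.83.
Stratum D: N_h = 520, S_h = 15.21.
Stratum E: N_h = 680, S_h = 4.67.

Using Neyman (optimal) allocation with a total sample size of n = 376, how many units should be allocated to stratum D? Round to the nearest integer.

Neyman allocation: n_h = n · N_h S_h / Σ N_i S_i, with n = 376.
  stratum A: N_h·S_h = 140·6.05 = 847.00
  stratum B: N_h·S_h = 600·12.07 = 7242.00
  stratum C: N_h·S_h = 240·7.83 = 1879.20
  stratum D: N_h·S_h = 520·15.21 = 7909.20
  stratum E: N_h·S_h = 680·4.67 = 3175.60
Σ N_h S_h = 21053.00
n for stratum D = 376·7909.20/21053.00 = 141.256 → 141

141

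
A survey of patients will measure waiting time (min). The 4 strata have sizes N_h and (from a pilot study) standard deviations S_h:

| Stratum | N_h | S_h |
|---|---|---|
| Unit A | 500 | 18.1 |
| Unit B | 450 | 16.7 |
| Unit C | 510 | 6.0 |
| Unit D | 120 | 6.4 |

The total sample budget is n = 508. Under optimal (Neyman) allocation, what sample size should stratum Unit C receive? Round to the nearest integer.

76

Neyman allocation: n_h = n · N_h S_h / Σ N_i S_i, with n = 508.
  stratum Unit A: N_h·S_h = 500·18.1 = 9050.00
  stratum Unit B: N_h·S_h = 450·16.7 = 7515.00
  stratum Unit C: N_h·S_h = 510·6.0 = 3060.00
  stratum Unit D: N_h·S_h = 120·6.4 = 768.00
Σ N_h S_h = 20393.00
n for stratum Unit C = 508·3060.00/20393.00 = 76.226 → 76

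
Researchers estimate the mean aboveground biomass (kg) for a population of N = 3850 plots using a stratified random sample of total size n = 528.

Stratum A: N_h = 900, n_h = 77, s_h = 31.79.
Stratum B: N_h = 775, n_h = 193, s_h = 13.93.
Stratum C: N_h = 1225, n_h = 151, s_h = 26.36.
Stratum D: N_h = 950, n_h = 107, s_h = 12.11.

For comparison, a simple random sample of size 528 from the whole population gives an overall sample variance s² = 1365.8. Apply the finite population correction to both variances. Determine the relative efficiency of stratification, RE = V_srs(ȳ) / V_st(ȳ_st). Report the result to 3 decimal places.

V̂(ȳ_st) = Σ W_h² (1 − n_h/N_h) s_h²/n_h, with W_h = N_h/N and N = 3850:
  stratum A: (900/3850)²·(1 − 77/900)·31.79²/77 = 0.65586
  stratum B: (775/3850)²·(1 − 193/775)·13.93²/193 = 0.0305948
  stratum C: (1225/3850)²·(1 − 151/1225)·26.36²/151 = 0.408444
  stratum D: (950/3850)²·(1 − 107/950)·12.11²/107 = 0.0740516
V_st = 1.16895
V_srs = (1 − 528/3850)·1365.8/528 = 2.23199
Relative efficiency = V_srs / V_st = 2.23199/1.16895 = 1.9094

RE ≈ 1.909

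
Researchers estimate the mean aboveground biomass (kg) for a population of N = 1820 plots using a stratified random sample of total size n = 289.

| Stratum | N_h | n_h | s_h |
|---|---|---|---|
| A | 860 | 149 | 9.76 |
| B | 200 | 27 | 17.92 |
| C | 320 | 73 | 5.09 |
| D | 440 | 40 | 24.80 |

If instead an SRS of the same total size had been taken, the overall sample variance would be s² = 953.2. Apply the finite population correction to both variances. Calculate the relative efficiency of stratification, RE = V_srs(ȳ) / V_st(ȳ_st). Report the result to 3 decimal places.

RE ≈ 2.599

V̂(ȳ_st) = Σ W_h² (1 − n_h/N_h) s_h²/n_h, with W_h = N_h/N and N = 1820:
  stratum A: (860/1820)²·(1 − 149/860)·9.76²/149 = 0.118015
  stratum B: (200/1820)²·(1 − 27/200)·17.92²/27 = 0.124235
  stratum C: (320/1820)²·(1 − 73/320)·5.09²/73 = 0.0084687
  stratum D: (440/1820)²·(1 − 40/440)·24.80²/40 = 0.816983
V_st = 1.0677
V_srs = (1 − 289/1820)·953.2/289 = 2.77453
Relative efficiency = V_srs / V_st = 2.77453/1.0677 = 2.5986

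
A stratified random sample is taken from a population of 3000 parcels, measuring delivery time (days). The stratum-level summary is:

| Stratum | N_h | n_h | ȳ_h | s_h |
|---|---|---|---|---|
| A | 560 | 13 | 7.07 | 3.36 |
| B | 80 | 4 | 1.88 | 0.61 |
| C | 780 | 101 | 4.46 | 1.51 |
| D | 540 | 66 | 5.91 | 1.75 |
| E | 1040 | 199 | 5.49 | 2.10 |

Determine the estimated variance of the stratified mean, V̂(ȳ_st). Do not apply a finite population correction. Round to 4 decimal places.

V̂(ȳ_st) = Σ W_h² s_h²/n_h, with W_h = N_h/N and N = 3000:
  stratum A: (560/3000)²·3.36²/13 = 0.03026
  stratum B: (80/3000)²·0.61²/4 = 6.61511e-05
  stratum C: (780/3000)²·1.51²/101 = 0.00152609
  stratum D: (540/3000)²·1.75²/66 = 0.00150341
  stratum E: (1040/3000)²·2.10²/199 = 0.00266324
V̂(ȳ_st) = 0.0360189

V̂(ȳ_st) ≈ 0.0360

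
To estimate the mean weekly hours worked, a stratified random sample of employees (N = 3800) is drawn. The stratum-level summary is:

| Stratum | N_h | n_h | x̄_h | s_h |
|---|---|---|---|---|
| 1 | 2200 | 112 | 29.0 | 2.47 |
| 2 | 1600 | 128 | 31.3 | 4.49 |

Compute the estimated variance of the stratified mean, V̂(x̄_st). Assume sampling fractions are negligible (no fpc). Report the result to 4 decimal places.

V̂(x̄_st) = Σ W_h² s_h²/n_h, with W_h = N_h/N and N = 3800:
  stratum 1: (2200/3800)²·2.47²/112 = 0.018258
  stratum 2: (1600/3800)²·4.49²/128 = 0.0279226
V̂(x̄_st) = 0.0461806

V̂(x̄_st) ≈ 0.0462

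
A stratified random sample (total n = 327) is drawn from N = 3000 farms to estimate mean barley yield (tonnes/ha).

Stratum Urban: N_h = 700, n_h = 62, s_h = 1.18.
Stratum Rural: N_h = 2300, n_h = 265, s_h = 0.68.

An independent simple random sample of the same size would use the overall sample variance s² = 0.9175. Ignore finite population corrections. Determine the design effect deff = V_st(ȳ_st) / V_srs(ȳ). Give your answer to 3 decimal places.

V̂(ȳ_st) = Σ W_h² s_h²/n_h, with W_h = N_h/N and N = 3000:
  stratum Urban: (700/3000)²·1.18²/62 = 0.00122272
  stratum Rural: (2300/3000)²·0.68²/265 = 0.00102562
V_st = 0.00224833
V_srs = s²/n = 0.9175/327 = 0.00280581
deff = V_st / V_srs = 0.00224833/0.00280581 = 0.8013

deff ≈ 0.801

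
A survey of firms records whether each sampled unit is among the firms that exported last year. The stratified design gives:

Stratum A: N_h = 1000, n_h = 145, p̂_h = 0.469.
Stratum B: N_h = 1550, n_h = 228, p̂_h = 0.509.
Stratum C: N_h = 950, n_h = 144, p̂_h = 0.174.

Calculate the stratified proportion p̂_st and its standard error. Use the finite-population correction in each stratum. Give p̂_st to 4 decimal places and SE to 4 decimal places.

p̂_st ≈ 0.4066, SE ≈ 0.0192

N = 3500; stratum weights W_h = N_h/N.
p̂_st = Σ W_h p̂_h = (1000·0.469 + 1550·0.509 + 950·0.174)/3500 = 0.40664
V̂(p̂_st) = Σ W_h² (1 − n_h/N_h) p̂_h(1−p̂_h)/(n_h−1):
  stratum A: (1000/3500)²·(1 − 145/1000)·0.469·0.531/144 = 0.000120708
  stratum B: (1550/3500)²·(1 − 228/1550)·0.509·0.491/227 = 0.000184162
  stratum C: (950/3500)²·(1 − 144/950)·0.174·0.826/143 = 6.28226e-05
V̂(p̂_st) = 0.000367692; SE = √V̂ = 0.0191753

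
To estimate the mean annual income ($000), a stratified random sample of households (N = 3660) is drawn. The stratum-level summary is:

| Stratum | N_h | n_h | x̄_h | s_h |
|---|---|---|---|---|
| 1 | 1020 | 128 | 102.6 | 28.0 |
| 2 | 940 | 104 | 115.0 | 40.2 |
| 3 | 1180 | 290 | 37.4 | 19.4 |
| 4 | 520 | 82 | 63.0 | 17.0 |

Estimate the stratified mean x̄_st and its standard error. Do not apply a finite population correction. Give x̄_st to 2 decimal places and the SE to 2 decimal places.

x̄_st = Σ W_h x̄_h = (1020·102.6 + 940·115.0 + 1180·37.4 + 520·63.0)/3660 = 79.13770
V̂(x̄_st) = Σ W_h² s_h²/n_h, with W_h = N_h/N and N = 3660:
  stratum 1: (1020/3660)²·28.0²/128 = 0.475712
  stratum 2: (940/3660)²·40.2²/104 = 1.02497
  stratum 3: (1180/3660)²·19.4²/290 = 0.134899
  stratum 4: (520/3660)²·17.0²/82 = 0.0711424
V̂(x̄_st) = 1.70673
SE(x̄_st) = √1.70673 = 1.30642

x̄_st ≈ 79.14, SE ≈ 1.31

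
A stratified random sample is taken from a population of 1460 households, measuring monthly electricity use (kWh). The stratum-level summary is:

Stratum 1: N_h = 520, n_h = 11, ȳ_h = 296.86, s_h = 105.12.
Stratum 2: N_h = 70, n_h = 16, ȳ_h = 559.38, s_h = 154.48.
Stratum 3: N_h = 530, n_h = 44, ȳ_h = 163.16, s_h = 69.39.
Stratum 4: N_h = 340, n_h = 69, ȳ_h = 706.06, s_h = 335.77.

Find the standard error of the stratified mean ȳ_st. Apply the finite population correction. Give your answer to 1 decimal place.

V̂(ȳ_st) = Σ W_h² (1 − n_h/N_h) s_h²/n_h, with W_h = N_h/N and N = 1460:
  stratum 1: (520/1460)²·(1 − 11/520)·105.12²/11 = 124.736
  stratum 2: (70/1460)²·(1 − 16/70)·154.48²/16 = 2.64491
  stratum 3: (530/1460)²·(1 − 44/530)·69.39²/44 = 13.2235
  stratum 4: (340/1460)²·(1 − 69/340)·335.77²/69 = 70.628
V̂(ȳ_st) = 211.233
SE(ȳ_st) = √211.233 = 14.5339

SE(ȳ_st) ≈ 14.5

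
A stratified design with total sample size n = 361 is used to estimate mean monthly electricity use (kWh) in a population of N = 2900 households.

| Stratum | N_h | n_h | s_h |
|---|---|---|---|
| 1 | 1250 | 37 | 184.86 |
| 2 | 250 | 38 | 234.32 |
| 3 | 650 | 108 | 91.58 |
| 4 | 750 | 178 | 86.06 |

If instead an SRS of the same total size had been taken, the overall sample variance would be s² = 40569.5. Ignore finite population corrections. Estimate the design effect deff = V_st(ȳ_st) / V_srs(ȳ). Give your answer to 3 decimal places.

V̂(ȳ_st) = Σ W_h² s_h²/n_h, with W_h = N_h/N and N = 2900:
  stratum 1: (1250/2900)²·184.86²/37 = 171.596
  stratum 2: (250/2900)²·234.32²/38 = 10.7379
  stratum 3: (650/2900)²·91.58²/108 = 3.90129
  stratum 4: (750/2900)²·86.06²/178 = 2.78297
V_st = 189.019
V_srs = s²/n = 40569.5/361 = 112.381
deff = V_st / V_srs = 189.019/112.381 = 1.6819

deff ≈ 1.682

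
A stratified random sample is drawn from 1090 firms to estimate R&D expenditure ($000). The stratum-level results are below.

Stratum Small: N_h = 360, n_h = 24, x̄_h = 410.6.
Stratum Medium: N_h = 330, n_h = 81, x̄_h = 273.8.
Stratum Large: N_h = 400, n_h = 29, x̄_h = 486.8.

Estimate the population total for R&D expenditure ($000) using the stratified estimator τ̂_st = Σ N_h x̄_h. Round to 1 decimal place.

τ̂_st ≈ 432890.0

τ̂_st = Σ N_h x̄_h = 360·410.6 + 330·273.8 + 400·486.8 = 432890.0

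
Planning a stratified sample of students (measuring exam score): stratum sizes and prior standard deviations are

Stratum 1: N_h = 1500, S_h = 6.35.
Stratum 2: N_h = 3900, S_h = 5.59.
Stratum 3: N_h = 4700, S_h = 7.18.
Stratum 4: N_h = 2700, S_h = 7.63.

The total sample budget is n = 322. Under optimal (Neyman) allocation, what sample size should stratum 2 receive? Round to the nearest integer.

82

Neyman allocation: n_h = n · N_h S_h / Σ N_i S_i, with n = 322.
  stratum 1: N_h·S_h = 1500·6.35 = 9525.00
  stratum 2: N_h·S_h = 3900·5.59 = 21801.00
  stratum 3: N_h·S_h = 4700·7.18 = 33746.00
  stratum 4: N_h·S_h = 2700·7.63 = 20601.00
Σ N_h S_h = 85673.00
n for stratum 2 = 322·21801.00/85673.00 = 81.939 → 82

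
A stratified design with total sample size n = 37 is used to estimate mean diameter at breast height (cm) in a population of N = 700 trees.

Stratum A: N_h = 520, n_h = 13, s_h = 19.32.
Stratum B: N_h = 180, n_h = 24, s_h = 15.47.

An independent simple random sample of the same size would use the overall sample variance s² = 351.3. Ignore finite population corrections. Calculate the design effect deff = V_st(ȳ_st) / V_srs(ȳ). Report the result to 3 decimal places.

V̂(ȳ_st) = Σ W_h² s_h²/n_h, with W_h = N_h/N and N = 700:
  stratum A: (520/700)²·19.32²/13 = 15.8446
  stratum B: (180/700)²·15.47²/24 = 0.659353
V_st = 16.504
V_srs = s²/n = 351.3/37 = 9.49459
deff = V_st / V_srs = 16.504/9.49459 = 1.7382

deff ≈ 1.738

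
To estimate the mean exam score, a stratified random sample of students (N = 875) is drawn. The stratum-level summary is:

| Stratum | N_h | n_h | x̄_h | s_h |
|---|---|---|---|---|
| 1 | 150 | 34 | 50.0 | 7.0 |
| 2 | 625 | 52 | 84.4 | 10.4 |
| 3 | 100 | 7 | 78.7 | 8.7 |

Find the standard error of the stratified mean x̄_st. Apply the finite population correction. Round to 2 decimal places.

SE(x̄_st) ≈ 1.07

V̂(x̄_st) = Σ W_h² (1 − n_h/N_h) s_h²/n_h, with W_h = N_h/N and N = 875:
  stratum 1: (150/875)²·(1 − 34/150)·7.0²/34 = 0.0327529
  stratum 2: (625/875)²·(1 − 52/625)·10.4²/52 = 0.972931
  stratum 3: (100/875)²·(1 − 7/100)·8.7²/7 = 0.131343
V̂(x̄_st) = 1.13703
SE(x̄_st) = √1.13703 = 1.06631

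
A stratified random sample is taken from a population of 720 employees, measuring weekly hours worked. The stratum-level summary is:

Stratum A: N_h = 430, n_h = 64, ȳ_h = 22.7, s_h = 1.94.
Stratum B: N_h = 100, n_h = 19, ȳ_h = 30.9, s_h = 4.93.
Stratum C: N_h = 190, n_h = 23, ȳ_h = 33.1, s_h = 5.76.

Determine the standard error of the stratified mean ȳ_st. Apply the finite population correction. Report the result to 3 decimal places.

V̂(ȳ_st) = Σ W_h² (1 − n_h/N_h) s_h²/n_h, with W_h = N_h/N and N = 720:
  stratum A: (430/720)²·(1 − 64/430)·1.94²/64 = 0.0178529
  stratum B: (100/720)²·(1 − 19/100)·4.93²/19 = 0.0199876
  stratum C: (190/720)²·(1 − 23/190)·5.76²/23 = 0.0882922
V̂(ȳ_st) = 0.126133
SE(ȳ_st) = √0.126133 = 0.355152

SE(ȳ_st) ≈ 0.355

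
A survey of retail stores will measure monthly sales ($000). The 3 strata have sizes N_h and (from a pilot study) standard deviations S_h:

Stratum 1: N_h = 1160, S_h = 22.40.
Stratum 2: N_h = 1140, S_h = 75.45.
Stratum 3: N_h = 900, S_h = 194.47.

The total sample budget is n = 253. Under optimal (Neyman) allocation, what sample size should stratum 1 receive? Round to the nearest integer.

Neyman allocation: n_h = n · N_h S_h / Σ N_i S_i, with n = 253.
  stratum 1: N_h·S_h = 1160·22.40 = 25984.00
  stratum 2: N_h·S_h = 1140·75.45 = 86013.00
  stratum 3: N_h·S_h = 900·194.47 = 175023.00
Σ N_h S_h = 287020.00
n for stratum 1 = 253·25984.00/287020.00 = 22.904 → 23

23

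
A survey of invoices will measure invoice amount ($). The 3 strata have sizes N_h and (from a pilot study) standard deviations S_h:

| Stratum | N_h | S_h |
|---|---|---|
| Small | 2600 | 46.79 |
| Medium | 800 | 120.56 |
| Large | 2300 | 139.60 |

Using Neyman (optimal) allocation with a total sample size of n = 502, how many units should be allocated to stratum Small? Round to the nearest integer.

113

Neyman allocation: n_h = n · N_h S_h / Σ N_i S_i, with n = 502.
  stratum Small: N_h·S_h = 2600·46.79 = 121654.00
  stratum Medium: N_h·S_h = 800·120.56 = 96448.00
  stratum Large: N_h·S_h = 2300·139.60 = 321080.00
Σ N_h S_h = 539182.00
n for stratum Small = 502·121654.00/539182.00 = 113.265 → 113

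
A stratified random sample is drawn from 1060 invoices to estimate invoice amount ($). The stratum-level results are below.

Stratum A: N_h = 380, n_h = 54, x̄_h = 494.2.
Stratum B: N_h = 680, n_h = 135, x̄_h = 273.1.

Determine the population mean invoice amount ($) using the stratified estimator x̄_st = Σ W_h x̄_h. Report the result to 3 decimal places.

x̄_st ≈ 352.362

N = Σ N_h = 1060. Stratum weights W_h = N_h/N.
x̄_st = (380·494.2 + 680·273.1) / 1060 = 352.36226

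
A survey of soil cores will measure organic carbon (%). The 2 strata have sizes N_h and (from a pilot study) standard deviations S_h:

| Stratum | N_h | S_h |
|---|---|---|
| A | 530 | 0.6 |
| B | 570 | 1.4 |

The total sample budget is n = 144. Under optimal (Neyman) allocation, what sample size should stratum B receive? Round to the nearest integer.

Neyman allocation: n_h = n · N_h S_h / Σ N_i S_i, with n = 144.
  stratum A: N_h·S_h = 530·0.6 = 318.00
  stratum B: N_h·S_h = 570·1.4 = 798.00
Σ N_h S_h = 1116.00
n for stratum B = 144·798.00/1116.00 = 102.968 → 103

103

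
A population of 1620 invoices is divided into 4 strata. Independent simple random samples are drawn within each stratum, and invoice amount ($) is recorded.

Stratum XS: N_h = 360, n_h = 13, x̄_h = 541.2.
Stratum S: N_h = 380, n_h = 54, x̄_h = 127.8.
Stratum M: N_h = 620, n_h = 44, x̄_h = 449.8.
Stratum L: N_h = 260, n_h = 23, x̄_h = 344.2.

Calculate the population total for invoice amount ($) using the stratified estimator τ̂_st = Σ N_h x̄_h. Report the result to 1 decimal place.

τ̂_st ≈ 611764.0

τ̂_st = Σ N_h x̄_h = 360·541.2 + 380·127.8 + 620·449.8 + 260·344.2 = 611764.0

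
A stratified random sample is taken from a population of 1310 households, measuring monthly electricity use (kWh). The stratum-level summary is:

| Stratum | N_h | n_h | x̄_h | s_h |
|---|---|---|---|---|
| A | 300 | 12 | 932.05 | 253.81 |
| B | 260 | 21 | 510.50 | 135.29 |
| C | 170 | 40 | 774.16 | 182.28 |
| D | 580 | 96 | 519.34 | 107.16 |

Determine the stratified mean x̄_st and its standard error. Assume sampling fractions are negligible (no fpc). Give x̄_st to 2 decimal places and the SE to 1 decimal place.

x̄_st ≈ 645.17, SE ≈ 18.8

x̄_st = Σ W_h x̄_h = (300·932.05 + 260·510.50 + 170·774.16 + 580·519.34)/1310 = 645.16748
V̂(x̄_st) = Σ W_h² s_h²/n_h, with W_h = N_h/N and N = 1310:
  stratum A: (300/1310)²·253.81²/12 = 281.537
  stratum B: (260/1310)²·135.29²/21 = 34.3334
  stratum C: (170/1310)²·182.28²/40 = 13.9886
  stratum D: (580/1310)²·107.16²/96 = 23.4481
V̂(x̄_st) = 353.307
SE(x̄_st) = √353.307 = 18.7965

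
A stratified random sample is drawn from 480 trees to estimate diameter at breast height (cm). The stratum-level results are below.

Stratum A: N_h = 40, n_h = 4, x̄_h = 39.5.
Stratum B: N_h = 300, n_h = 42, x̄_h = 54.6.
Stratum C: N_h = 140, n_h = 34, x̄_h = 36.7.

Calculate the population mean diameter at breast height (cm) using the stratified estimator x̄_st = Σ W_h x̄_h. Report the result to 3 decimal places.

N = Σ N_h = 480. Stratum weights W_h = N_h/N.
x̄_st = (40·39.5 + 300·54.6 + 140·36.7) / 480 = 48.12083

x̄_st ≈ 48.121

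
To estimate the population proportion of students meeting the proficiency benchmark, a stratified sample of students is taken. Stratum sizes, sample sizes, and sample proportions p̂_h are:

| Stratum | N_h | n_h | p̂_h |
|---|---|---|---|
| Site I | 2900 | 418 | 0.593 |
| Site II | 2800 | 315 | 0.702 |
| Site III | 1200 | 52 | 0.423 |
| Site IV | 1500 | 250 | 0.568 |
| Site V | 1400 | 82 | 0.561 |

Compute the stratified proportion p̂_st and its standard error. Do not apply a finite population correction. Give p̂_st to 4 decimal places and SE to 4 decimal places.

p̂_st ≈ 0.5949, SE ≈ 0.0162

N = 9800; stratum weights W_h = N_h/N.
p̂_st = Σ W_h p̂_h = (2900·0.593 + 2800·0.702 + 1200·0.423 + 1500·0.568 + 1400·0.561)/9800 = 0.59493
V̂(p̂_st) = Σ W_h² p̂_h(1−p̂_h)/(n_h−1):
  stratum Site I: (2900/9800)²·0.593·0.407/417 = 5.06824e-05
  stratum Site II: (2800/9800)²·0.702·0.298/314 = 5.43861e-05
  stratum Site III: (1200/9800)²·0.423·0.577/51 = 7.17557e-05
  stratum Site IV: (1500/9800)²·0.568·0.432/249 = 2.30868e-05
  stratum Site V: (1400/9800)²·0.561·0.439/81 = 6.20506e-05
V̂(p̂_st) = 0.000261962; SE = √V̂ = 0.0161852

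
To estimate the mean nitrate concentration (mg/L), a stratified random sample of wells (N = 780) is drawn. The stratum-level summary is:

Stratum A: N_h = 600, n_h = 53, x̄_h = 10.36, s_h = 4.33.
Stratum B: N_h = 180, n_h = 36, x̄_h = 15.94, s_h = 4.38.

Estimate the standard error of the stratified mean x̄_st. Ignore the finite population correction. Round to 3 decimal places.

SE(x̄_st) ≈ 0.488

V̂(x̄_st) = Σ W_h² s_h²/n_h, with W_h = N_h/N and N = 780:
  stratum A: (600/780)²·4.33²/53 = 0.209321
  stratum B: (180/780)²·4.38²/36 = 0.0283793
V̂(x̄_st) = 0.2377
SE(x̄_st) = √0.2377 = 0.487545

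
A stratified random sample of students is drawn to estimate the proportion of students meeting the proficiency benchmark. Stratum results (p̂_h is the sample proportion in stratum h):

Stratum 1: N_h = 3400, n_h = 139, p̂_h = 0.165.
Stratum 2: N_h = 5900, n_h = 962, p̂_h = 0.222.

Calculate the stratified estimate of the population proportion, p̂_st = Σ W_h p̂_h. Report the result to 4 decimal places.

N = 9300; stratum weights W_h = N_h/N.
p̂_st = Σ W_h p̂_h = (3400·0.165 + 5900·0.222)/9300 = 0.20116

p̂_st ≈ 0.2012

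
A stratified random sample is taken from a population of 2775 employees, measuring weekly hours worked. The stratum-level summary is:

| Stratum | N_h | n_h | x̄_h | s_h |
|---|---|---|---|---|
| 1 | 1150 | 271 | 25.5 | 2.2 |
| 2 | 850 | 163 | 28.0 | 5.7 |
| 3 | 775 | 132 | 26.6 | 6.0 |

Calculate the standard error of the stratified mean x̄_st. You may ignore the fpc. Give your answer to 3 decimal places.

SE(x̄_st) ≈ 0.207

V̂(x̄_st) = Σ W_h² s_h²/n_h, with W_h = N_h/N and N = 2775:
  stratum 1: (1150/2775)²·2.2²/271 = 0.00306723
  stratum 2: (850/2775)²·5.7²/163 = 0.0187014
  stratum 3: (775/2775)²·6.0²/132 = 0.0212719
V̂(x̄_st) = 0.0430405
SE(x̄_st) = √0.0430405 = 0.207462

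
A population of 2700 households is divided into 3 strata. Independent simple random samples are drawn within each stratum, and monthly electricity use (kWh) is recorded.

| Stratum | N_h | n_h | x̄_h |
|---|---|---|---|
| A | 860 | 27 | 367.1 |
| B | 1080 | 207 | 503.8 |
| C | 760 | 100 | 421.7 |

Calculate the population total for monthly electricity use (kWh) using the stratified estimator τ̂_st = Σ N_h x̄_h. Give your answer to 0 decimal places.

τ̂_st ≈ 1180302

τ̂_st = Σ N_h x̄_h = 860·367.1 + 1080·503.8 + 760·421.7 = 1180302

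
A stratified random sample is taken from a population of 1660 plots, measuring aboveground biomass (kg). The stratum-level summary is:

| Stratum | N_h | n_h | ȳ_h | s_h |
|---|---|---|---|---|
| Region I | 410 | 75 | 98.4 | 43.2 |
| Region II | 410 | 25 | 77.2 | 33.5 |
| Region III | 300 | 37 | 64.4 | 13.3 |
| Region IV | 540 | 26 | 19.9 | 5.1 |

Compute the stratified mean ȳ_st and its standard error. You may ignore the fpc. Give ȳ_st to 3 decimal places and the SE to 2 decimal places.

ȳ_st = Σ W_h ȳ_h = (410·98.4 + 410·77.2 + 300·64.4 + 540·19.9)/1660 = 61.48313
V̂(ȳ_st) = Σ W_h² s_h²/n_h, with W_h = N_h/N and N = 1660:
  stratum Region I: (410/1660)²·43.2²/75 = 1.51795
  stratum Region II: (410/1660)²·33.5²/25 = 2.73843
  stratum Region III: (300/1660)²·13.3²/37 = 0.156145
  stratum Region IV: (540/1660)²·5.1²/26 = 0.105862
V̂(ȳ_st) = 4.51838
SE(ȳ_st) = √4.51838 = 2.12565

ȳ_st ≈ 61.483, SE ≈ 2.13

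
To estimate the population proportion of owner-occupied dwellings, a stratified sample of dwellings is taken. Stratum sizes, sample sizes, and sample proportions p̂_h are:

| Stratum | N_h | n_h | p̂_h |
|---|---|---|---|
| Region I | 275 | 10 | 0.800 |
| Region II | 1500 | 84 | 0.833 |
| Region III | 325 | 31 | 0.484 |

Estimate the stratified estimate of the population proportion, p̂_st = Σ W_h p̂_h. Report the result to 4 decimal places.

p̂_st ≈ 0.7747

N = 2100; stratum weights W_h = N_h/N.
p̂_st = Σ W_h p̂_h = (275·0.800 + 1500·0.833 + 325·0.484)/2100 = 0.77467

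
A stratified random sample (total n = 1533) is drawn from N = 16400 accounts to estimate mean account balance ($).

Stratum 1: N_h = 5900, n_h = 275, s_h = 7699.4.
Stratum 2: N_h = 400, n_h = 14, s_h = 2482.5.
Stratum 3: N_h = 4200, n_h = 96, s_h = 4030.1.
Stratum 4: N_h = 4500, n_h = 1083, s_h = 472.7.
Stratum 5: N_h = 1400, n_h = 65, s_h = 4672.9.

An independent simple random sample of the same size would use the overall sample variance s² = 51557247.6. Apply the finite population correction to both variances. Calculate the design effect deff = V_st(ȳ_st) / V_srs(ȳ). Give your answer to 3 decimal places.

V̂(ȳ_st) = Σ W_h² (1 − n_h/N_h) s_h²/n_h, with W_h = N_h/N and N = 16400:
  stratum 1: (5900/16400)²·(1 − 275/5900)·7699.4²/275 = 26599.2
  stratum 2: (400/16400)²·(1 − 14/400)·2482.5²/14 = 252.703
  stratum 3: (4200/16400)²·(1 − 96/4200)·4030.1²/96 = 10842.5
  stratum 4: (4500/16400)²·(1 − 1083/4500)·472.7²/1083 = 11.7954
  stratum 5: (1400/16400)²·(1 − 65/1400)·4672.9²/65 = 2334.43
V_st = 40040.6
V_srs = (1 − 1533/16400)·51557247.6/1533 = 30487.9
deff = V_st / V_srs = 40040.6/30487.9 = 1.3133

deff ≈ 1.313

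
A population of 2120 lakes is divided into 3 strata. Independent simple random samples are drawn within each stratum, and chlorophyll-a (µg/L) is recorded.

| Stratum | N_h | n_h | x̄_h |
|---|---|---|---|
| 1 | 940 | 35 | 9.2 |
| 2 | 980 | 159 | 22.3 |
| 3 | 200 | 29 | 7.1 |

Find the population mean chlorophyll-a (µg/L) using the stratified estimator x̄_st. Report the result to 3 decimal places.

x̄_st ≈ 15.058

N = Σ N_h = 2120. Stratum weights W_h = N_h/N.
x̄_st = (940·9.2 + 980·22.3 + 200·7.1) / 2120 = 15.05755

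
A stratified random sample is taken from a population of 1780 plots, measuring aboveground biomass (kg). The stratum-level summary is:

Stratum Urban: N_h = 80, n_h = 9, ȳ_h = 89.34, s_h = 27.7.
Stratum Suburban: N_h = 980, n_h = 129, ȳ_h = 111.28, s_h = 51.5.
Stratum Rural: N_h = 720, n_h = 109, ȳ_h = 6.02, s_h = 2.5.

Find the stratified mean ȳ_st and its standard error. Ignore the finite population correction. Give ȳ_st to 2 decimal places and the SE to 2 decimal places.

ȳ_st = Σ W_h ȳ_h = (80·89.34 + 980·111.28 + 720·6.02)/1780 = 67.71685
V̂(ȳ_st) = Σ W_h² s_h²/n_h, with W_h = N_h/N and N = 1780:
  stratum Urban: (80/1780)²·27.7²/9 = 0.172209
  stratum Suburban: (980/1780)²·51.5²/129 = 6.23214
  stratum Rural: (720/1780)²·2.5²/109 = 0.00938163
V̂(ȳ_st) = 6.41373
SE(ȳ_st) = √6.41373 = 2.53253

ȳ_st ≈ 67.72, SE ≈ 2.53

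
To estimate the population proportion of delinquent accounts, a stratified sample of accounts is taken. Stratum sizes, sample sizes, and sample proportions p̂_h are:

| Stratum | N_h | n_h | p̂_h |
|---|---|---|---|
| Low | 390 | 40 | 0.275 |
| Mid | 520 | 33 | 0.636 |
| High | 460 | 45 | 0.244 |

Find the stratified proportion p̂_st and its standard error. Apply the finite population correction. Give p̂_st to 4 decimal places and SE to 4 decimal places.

N = 1370; stratum weights W_h = N_h/N.
p̂_st = Σ W_h p̂_h = (390·0.275 + 520·0.636 + 460·0.244)/1370 = 0.40161
V̂(p̂_st) = Σ W_h² (1 − n_h/N_h) p̂_h(1−p̂_h)/(n_h−1):
  stratum Low: (390/1370)²·(1 − 40/390)·0.275·0.725/39 = 0.00037179
  stratum Mid: (520/1370)²·(1 − 33/520)·0.636·0.364/32 = 0.000976112
  stratum High: (460/1370)²·(1 − 45/460)·0.244·0.756/44 = 0.000426406
V̂(p̂_st) = 0.00177431; SE = √V̂ = 0.0421225

p̂_st ≈ 0.4016, SE ≈ 0.0421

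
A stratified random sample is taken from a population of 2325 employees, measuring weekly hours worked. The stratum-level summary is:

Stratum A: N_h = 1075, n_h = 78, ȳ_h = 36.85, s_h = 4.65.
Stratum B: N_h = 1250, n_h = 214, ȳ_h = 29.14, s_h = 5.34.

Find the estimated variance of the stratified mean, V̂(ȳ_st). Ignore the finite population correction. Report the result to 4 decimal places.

V̂(ȳ_st) ≈ 0.0978

V̂(ȳ_st) = Σ W_h² s_h²/n_h, with W_h = N_h/N and N = 2325:
  stratum A: (1075/2325)²·4.65²/78 = 0.0592628
  stratum B: (1250/2325)²·5.34²/214 = 0.0385161
V̂(ȳ_st) = 0.097779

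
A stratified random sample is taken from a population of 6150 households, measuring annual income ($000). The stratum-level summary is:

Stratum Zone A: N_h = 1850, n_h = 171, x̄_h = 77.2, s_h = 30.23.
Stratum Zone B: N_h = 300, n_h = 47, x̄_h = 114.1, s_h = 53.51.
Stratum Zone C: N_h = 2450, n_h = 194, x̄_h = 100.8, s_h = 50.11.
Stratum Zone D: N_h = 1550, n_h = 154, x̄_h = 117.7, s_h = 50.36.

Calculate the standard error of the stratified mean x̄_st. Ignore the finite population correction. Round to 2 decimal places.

V̂(x̄_st) = Σ W_h² s_h²/n_h, with W_h = N_h/N and N = 6150:
  stratum Zone A: (1850/6150)²·30.23²/171 = 0.483586
  stratum Zone B: (300/6150)²·53.51²/47 = 0.144965
  stratum Zone C: (2450/6150)²·50.11²/194 = 2.05414
  stratum Zone D: (1550/6150)²·50.36²/154 = 1.04608
V̂(x̄_st) = 3.72876
SE(x̄_st) = √3.72876 = 1.931

SE(x̄_st) ≈ 1.93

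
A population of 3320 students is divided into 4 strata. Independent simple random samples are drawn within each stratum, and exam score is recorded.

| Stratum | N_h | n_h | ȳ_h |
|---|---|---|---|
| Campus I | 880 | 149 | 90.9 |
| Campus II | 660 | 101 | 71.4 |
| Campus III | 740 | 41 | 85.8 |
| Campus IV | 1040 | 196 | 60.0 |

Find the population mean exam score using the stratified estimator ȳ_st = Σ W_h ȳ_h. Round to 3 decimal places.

ȳ_st ≈ 76.207

N = Σ N_h = 3320. Stratum weights W_h = N_h/N.
ȳ_st = (880·90.9 + 660·71.4 + 740·85.8 + 1040·60.0) / 3320 = 76.20723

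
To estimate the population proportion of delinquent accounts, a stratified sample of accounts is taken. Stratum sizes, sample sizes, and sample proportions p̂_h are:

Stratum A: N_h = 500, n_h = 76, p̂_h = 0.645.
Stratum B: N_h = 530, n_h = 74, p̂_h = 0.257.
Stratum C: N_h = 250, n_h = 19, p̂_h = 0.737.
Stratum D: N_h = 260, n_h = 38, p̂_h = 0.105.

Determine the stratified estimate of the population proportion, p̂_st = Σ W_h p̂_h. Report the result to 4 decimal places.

N = 1540; stratum weights W_h = N_h/N.
p̂_st = Σ W_h p̂_h = (500·0.645 + 530·0.257 + 250·0.737 + 260·0.105)/1540 = 0.43523

p̂_st ≈ 0.4352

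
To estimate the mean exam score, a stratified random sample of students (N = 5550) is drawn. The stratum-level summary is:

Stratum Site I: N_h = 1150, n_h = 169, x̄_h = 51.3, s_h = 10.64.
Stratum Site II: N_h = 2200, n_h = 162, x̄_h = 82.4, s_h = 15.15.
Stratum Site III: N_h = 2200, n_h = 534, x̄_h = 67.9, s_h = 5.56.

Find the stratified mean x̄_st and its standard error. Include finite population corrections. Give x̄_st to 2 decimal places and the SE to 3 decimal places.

x̄_st = Σ W_h x̄_h = (1150·51.3 + 2200·82.4 + 2200·67.9)/5550 = 70.20811
V̂(x̄_st) = Σ W_h² (1 − n_h/N_h) s_h²/n_h, with W_h = N_h/N and N = 5550:
  stratum Site I: (1150/5550)²·(1 − 169/1150)·10.64²/169 = 0.0245345
  stratum Site II: (2200/5550)²·(1 − 162/2200)·15.15²/162 = 0.20623
  stratum Site III: (2200/5550)²·(1 − 534/2200)·5.56²/534 = 0.00688843
V̂(x̄_st) = 0.237653
SE(x̄_st) = √0.237653 = 0.487496

x̄_st ≈ 70.21, SE ≈ 0.487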